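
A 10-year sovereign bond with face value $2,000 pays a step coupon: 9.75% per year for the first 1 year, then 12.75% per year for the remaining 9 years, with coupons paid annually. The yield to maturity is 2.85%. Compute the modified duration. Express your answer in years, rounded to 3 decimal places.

7.095 years

Periodic yield y = 0.0285. First find Macaulay duration:
  t   CF        PV=CF/(1+0.0285)^t    t·PV
  1       195.00       189.5965       189.5965
  2       255.00       241.0636       482.1271
  3       255.00       234.3836       703.1509
  4       255.00       227.8888       911.5552
  5       255.00       221.5740     1,107.8698
  6       255.00       215.4341     1,292.6045
  7       255.00       209.4643     1,466.2504
  8       255.00       203.6600     1,629.2803
  9       255.00       198.0166     1,782.1491
  10    2,255.00     1,702.5645    17,025.6455
  Σ                  3,643.6460    26,590.2292
P = 3,643.6460; Macaulay duration = 26,590.2292 / 3,643.6460 = 7.29770 years.
Modified duration = D_Mac / (1 + y) = 7.29770 / 1.0285 = 7.09548 years.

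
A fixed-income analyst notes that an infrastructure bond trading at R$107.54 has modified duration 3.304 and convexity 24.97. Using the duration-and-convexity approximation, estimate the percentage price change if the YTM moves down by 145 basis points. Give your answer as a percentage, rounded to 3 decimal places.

+5.053%

Duration effect: -D_mod·Δy = -3.304 × (-0.0145) = +0.047908
Convexity effect: ½·C·(Δy)² = 0.5 × 24.97 × (-0.0145)² = +0.00262497125
ΔP/P ≈ +0.047908 + 0.00262497125 = +0.05053297125
= +5.053297125%.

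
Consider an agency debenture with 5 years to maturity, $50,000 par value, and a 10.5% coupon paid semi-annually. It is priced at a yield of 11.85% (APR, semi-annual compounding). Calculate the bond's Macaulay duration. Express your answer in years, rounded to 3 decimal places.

3.985 years

Periodic yield y = 0.05925. Discount each cash flow and weight by its period:
  t   CF        PV=CF/(1+0.05925)^t    t·PV
  1     2,625.00     2,478.1685     2,478.1685
  2     2,625.00     2,339.5502     4,679.1003
  3     2,625.00     2,208.6855     6,626.0566
  4     2,625.00     2,085.1409     8,340.5638
  5     2,625.00     1,968.5069     9,842.5346
  6     2,625.00     1,858.3969    11,150.3814
  7     2,625.00     1,754.4460    12,281.1218
  8     2,625.00     1,656.3096    13,250.4770
  9     2,625.00     1,563.6626    14,072.9636
  10   52,625.00    29,594.2530   295,942.5299
  Σ                 47,507.1202   378,663.8975
Price P = Σ PV = 47,507.1202.
Macaulay duration = Σ(t·PV) / P = 378,663.8975 / 47,507.1202 = 7.97068 half-year periods.
In years: 7.97068 / 2 = 3.98534 years.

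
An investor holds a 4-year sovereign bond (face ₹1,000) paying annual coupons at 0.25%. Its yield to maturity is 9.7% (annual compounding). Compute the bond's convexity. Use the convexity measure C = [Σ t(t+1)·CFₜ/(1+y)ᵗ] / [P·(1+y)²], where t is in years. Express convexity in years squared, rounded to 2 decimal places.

With y = 0.097:
  t   CF        PV=CF/(1+0.097)^t    t·PV        t(t+1)·PV
  1         2.50         2.2789         2.2789           4.5579
  2         2.50         2.0774         4.1549          12.4646
  3         2.50         1.8937         5.6812          22.7249
  4     1,002.50       692.2419     2,768.9675      13,844.8376
  Σ                    698.4920     2,781.0825      13,884.5850
P = 698.4920.
Convexity = Σ t(t+1)·PV / [P·(1+y)²] = 13,884.5850 / (698.4920 × 1.203409) = 16.51803.

16.52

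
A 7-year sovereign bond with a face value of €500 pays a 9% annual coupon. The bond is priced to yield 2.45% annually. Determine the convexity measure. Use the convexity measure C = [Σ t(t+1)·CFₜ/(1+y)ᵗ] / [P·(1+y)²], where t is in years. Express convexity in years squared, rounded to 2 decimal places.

With y = 0.0245:
  t   CF        PV=CF/(1+0.0245)^t    t·PV        t(t+1)·PV
  1        45.00        43.9239        43.9239          87.8477
  2        45.00        42.8735        85.7469         257.2408
  3        45.00        41.8482       125.5446         502.1782
  4        45.00        40.8474       163.3897         816.9485
  5        45.00        39.8706       199.3530       1,196.1178
  6        45.00        38.9171       233.5027       1,634.5192
  7       545.00       460.0582     3,220.4073      25,763.2584
  Σ                    708.3388     4,071.8681      30,258.1107
P = 708.3388.
Convexity = Σ t(t+1)·PV / [P·(1+y)²] = 30,258.1107 / (708.3388 × 1.049600) = 40.69835.

40.70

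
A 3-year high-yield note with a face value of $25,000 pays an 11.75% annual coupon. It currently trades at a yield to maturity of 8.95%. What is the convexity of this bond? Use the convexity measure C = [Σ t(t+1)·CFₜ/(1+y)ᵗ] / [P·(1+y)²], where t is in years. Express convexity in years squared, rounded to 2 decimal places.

With y = 0.0895:
  t   CF        PV=CF/(1+0.0895)^t    t·PV        t(t+1)·PV
  1     2,937.50     2,696.1909     2,696.1909       5,392.3818
  2     2,937.50     2,474.7048     4,949.4097      14,848.2290
  3    27,937.50    21,602.5907    64,807.7720     259,231.0881
  Σ                 26,773.4864    72,453.3726     279,471.6989
P = 26,773.4864.
Convexity = Σ t(t+1)·PV / [P·(1+y)²] = 279,471.6989 / (26,773.4864 × 1.187010) = 8.79384.

8.79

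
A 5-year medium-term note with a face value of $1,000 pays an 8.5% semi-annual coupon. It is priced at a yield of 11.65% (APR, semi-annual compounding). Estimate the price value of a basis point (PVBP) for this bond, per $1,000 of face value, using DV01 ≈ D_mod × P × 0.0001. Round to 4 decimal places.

$0.3433

Periodic yield y = 0.05825.
  t   CF        PV=CF/(1+0.05825)^t    t·PV
  1        42.50        40.1606        40.1606
  2        42.50        37.9501        75.9001
  3        42.50        35.8611       107.5834
  4        42.50        33.8872       135.5488
  5        42.50        32.0219       160.1097
  6        42.50        30.2593       181.5560
  7        42.50        28.5937       200.1562
  8        42.50        27.0198       216.1587
  9        42.50        25.5326       229.7931
  10    1,042.50       591.8250     5,918.2498
  Σ                    883.1114     7,265.2164
P = 883.1114; D_Mac = 8.22684 half-year periods = 4.11342 yrs; D_mod = 3.88700 yrs.
DV01 ≈ 3.88700 × 883.1114 × 0.0001 = 0.343266.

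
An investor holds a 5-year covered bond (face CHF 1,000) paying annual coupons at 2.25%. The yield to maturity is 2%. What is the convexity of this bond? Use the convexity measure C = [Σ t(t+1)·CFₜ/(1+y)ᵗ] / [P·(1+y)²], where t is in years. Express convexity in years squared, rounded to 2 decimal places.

With y = 0.02:
  t   CF        PV=CF/(1+0.02)^t    t·PV        t(t+1)·PV
  1        22.50        22.0588        22.0588          44.1176
  2        22.50        21.6263        43.2526         129.7578
  3        22.50        21.2023        63.6068         254.4270
  4        22.50        20.7865        83.1461         415.7304
  5     1,022.50       926.1098     4,630.5488      27,783.2926
  Σ                  1,011.7836     4,842.6130      28,627.3255
P = 1,011.7836.
Convexity = Σ t(t+1)·PV / [P·(1+y)²] = 28,627.3255 / (1,011.7836 × 1.040400) = 27.19523.

27.20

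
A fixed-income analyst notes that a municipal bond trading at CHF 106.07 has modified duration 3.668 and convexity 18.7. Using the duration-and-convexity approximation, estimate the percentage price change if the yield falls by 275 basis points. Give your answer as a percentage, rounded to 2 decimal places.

+10.79%

Duration effect: -D_mod·Δy = -3.668 × (-0.0275) = +0.100870
Convexity effect: ½·C·(Δy)² = 0.5 × 18.7 × (-0.0275)² = +0.0070709375
ΔP/P ≈ +0.100870 + 0.0070709375 = +0.1079409375
= +10.79409375%.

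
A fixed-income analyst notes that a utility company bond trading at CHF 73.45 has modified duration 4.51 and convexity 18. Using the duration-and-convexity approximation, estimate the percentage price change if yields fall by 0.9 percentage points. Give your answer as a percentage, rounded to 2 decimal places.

+4.13%

Duration effect: -D_mod·Δy = -4.51 × (-0.009) = +0.040590
Convexity effect: ½·C·(Δy)² = 0.5 × 18 × (-0.009)² = +0.0007290
ΔP/P ≈ +0.040590 + 0.0007290 = +0.041319
= +4.1319%.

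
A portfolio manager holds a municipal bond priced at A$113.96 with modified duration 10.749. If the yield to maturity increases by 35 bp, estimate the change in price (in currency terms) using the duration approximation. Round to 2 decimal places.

Duration approximation: ΔP/P ≈ -D_mod · Δy = -10.749 × (+0.0035) = -0.0376215.
ΔP ≈ 113.96 × (-0.0376215) = -4.28734614.

-A$4.29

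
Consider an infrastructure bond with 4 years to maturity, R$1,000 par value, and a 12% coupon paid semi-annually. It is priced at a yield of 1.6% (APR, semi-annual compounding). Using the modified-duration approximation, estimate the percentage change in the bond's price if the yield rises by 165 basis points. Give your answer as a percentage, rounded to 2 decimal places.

Periodic yield y = 0.008. Modified duration first:
  t   CF        PV=CF/(1+0.008)^t    t·PV
  1        60.00        59.5238        59.5238
  2        60.00        59.0514       118.1028
  3        60.00        58.5827       175.7482
  4        60.00        58.1178       232.4712
  5        60.00        57.6565       288.2827
  6        60.00        57.1990       343.1937
  7        60.00        56.7450       397.2149
  8     1,060.00       994.5385     7,956.3082
  Σ                  1,401.4147     9,570.8455
P = 1,401.4147; D_Mac = 6.82942 half-year periods = 3.41471 yrs; D_mod = 3.41471/(1+0.008) = 3.38761 yrs.
ΔP/P ≈ -D_mod · Δy = -3.38761 × (+0.0165) = -0.055896 = -5.5896%.

-5.59%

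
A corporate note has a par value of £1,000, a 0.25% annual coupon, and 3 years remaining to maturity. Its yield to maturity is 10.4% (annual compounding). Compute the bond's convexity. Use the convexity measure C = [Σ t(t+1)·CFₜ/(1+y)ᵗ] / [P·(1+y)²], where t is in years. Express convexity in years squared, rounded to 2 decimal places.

With y = 0.104:
  t   CF        PV=CF/(1+0.104)^t    t·PV        t(t+1)·PV
  1         2.50         2.2645         2.2645           4.5290
  2         2.50         2.0512         4.1023          12.3070
  3     1,002.50       745.0358     2,235.1075       8,940.4300
  Σ                    749.3515     2,241.4743       8,957.2660
P = 749.3515.
Convexity = Σ t(t+1)·PV / [P·(1+y)²] = 8,957.2660 / (749.3515 × 1.218816) = 9.80735.

9.81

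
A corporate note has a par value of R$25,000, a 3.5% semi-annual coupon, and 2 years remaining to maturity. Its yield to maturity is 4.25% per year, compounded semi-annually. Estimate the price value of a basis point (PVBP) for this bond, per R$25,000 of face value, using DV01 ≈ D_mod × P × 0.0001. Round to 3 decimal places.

R$4.702

Periodic yield y = 0.02125.
  t   CF        PV=CF/(1+0.02125)^t    t·PV
  1       437.50       428.3966       428.3966
  2       437.50       419.4826       838.9651
  3       437.50       410.7540     1,232.2621
  4    25,437.50    23,385.4725    93,541.8898
  Σ                 24,644.1056    96,041.5137
P = 24,644.1056; D_Mac = 3.89714 half-year periods = 1.94857 yrs; D_mod = 1.90802 yrs.
DV01 ≈ 1.90802 × 24,644.1056 × 0.0001 = 4.702155.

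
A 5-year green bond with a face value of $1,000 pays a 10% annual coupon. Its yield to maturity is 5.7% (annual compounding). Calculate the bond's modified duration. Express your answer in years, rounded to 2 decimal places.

4.01 years

Periodic yield y = 0.057. First find Macaulay duration:
  t   CF        PV=CF/(1+0.057)^t    t·PV
  1       100.00        94.6074        94.6074
  2       100.00        89.5056       179.0111
  3       100.00        84.6789       254.0366
  4       100.00        80.1125       320.4498
  5     1,100.00       833.7153     4,168.5763
  Σ                  1,182.6195     5,016.6812
P = 1,182.6195; Macaulay duration = 5,016.6812 / 1,182.6195 = 4.24201 years.
Modified duration = D_Mac / (1 + y) = 4.24201 / 1.057 = 4.01325 years.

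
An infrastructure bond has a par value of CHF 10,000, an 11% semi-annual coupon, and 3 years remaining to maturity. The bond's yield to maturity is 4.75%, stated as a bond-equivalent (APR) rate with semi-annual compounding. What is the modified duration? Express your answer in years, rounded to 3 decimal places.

Periodic yield y = 0.02375. First find Macaulay duration:
  t   CF        PV=CF/(1+0.02375)^t    t·PV
  1       550.00       537.2405       537.2405
  2       550.00       524.7771     1,049.5542
  3       550.00       512.6028     1,537.8083
  4       550.00       500.7109     2,002.8435
  5       550.00       489.0949     2,445.4744
  6    10,550.00     9,164.0821    54,984.4926
  Σ                 11,728.5082    62,557.4135
P = 11,728.5082; Macaulay duration = 62,557.4135 / 11,728.5082 = 5.33379 half-year periods = 2.66690 years.
Modified duration = D_Mac / (1 + y) = 2.66690 / 1.02375 = 2.60503 years.

2.605 years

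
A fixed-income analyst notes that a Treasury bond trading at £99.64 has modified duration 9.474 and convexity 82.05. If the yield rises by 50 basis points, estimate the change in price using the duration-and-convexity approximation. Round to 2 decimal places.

Duration effect: -D_mod·Δy = -9.474 × (+0.005) = -0.047370
Convexity effect: ½·C·(Δy)² = 0.5 × 82.05 × (0.005)² = +0.001025625
ΔP/P ≈ -0.047370 + 0.001025625 = -0.046344375
ΔP ≈ 99.64 × (-0.046344375) = -4.617753525.

-£4.62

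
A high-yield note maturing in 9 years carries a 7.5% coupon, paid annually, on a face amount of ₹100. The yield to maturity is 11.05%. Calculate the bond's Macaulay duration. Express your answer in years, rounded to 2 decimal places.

6.58 years

Periodic yield y = 0.1105. Discount each cash flow and weight by its year:
  t   CF        PV=CF/(1+0.1105)^t    t·PV
  1         7.50         6.7537         6.7537
  2         7.50         6.0817        12.1634
  3         7.50         5.4765        16.4296
  4         7.50         4.9316        19.7264
  5         7.50         4.4409        22.2044
  6         7.50         3.9990        23.9939
  7         7.50         3.6011        25.2075
  8         7.50         3.2427        25.9420
  9       107.50        41.8544       376.6898
  Σ                     80.3816       529.1106
Price P = Σ PV = 80.3816.
Macaulay duration = Σ(t·PV) / P = 529.1106 / 80.3816 = 6.58248 years.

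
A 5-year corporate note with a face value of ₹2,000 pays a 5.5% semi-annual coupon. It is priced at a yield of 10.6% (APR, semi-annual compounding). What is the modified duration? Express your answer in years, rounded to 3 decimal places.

4.141 years

Periodic yield y = 0.053. First find Macaulay duration:
  t   CF        PV=CF/(1+0.053)^t    t·PV
  1        55.00        52.2317        52.2317
  2        55.00        49.6028        99.2055
  3        55.00        47.1061       141.3184
  4        55.00        44.7352       178.9407
  5        55.00        42.4836       212.4178
  6        55.00        40.3453       242.0715
  7        55.00        38.3146       268.2021
  8        55.00        36.3861       291.0889
  9        55.00        34.5547       310.9925
  10    2,055.00     1,226.1063    12,261.0627
  Σ                  1,611.8663    14,057.5319
P = 1,611.8663; Macaulay duration = 14,057.5319 / 1,611.8663 = 8.72128 half-year periods = 4.36064 years.
Modified duration = D_Mac / (1 + y) = 4.36064 / 1.053 = 4.14116 years.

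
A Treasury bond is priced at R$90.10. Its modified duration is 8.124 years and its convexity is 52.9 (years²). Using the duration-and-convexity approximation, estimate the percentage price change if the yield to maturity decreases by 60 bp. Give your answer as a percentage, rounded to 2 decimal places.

Duration effect: -D_mod·Δy = -8.124 × (-0.006) = +0.048744
Convexity effect: ½·C·(Δy)² = 0.5 × 52.9 × (-0.006)² = +0.0009522
ΔP/P ≈ +0.048744 + 0.0009522 = +0.0496962
= +4.96962%.

+4.97%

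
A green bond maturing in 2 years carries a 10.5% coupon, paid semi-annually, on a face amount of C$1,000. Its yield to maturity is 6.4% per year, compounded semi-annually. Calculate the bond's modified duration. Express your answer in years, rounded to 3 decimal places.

1.803 years

Periodic yield y = 0.032. First find Macaulay duration:
  t   CF        PV=CF/(1+0.032)^t    t·PV
  1        52.50        50.8721        50.8721
  2        52.50        49.2947        98.5893
  3        52.50        47.7661       143.2984
  4     1,052.50       927.9046     3,711.6183
  Σ                  1,075.8375     4,004.3782
P = 1,075.8375; Macaulay duration = 4,004.3782 / 1,075.8375 = 3.72210 half-year periods = 1.86105 years.
Modified duration = D_Mac / (1 + y) = 1.86105 / 1.032 = 1.80334 years.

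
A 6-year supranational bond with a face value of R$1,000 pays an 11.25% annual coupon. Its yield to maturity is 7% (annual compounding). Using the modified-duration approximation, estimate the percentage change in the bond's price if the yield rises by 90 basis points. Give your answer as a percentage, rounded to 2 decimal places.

Periodic yield y = 0.07. Modified duration first:
  t   CF        PV=CF/(1+0.07)^t    t·PV
  1       112.50       105.1402       105.1402
  2       112.50        98.2619       196.5237
  3       112.50        91.8335       275.5005
  4       112.50        85.8257       343.3028
  5       112.50        80.2109       401.0547
  6     1,112.50       741.3057     4,447.8343
  Σ                  1,202.5779     5,769.3563
P = 1,202.5779; D_Mac = 4.79749 yrs; D_mod = 4.79749/(1+0.07) = 4.48364 yrs.
ΔP/P ≈ -D_mod · Δy = -4.48364 × (+0.009) = -0.040353 = -4.0353%.

-4.04%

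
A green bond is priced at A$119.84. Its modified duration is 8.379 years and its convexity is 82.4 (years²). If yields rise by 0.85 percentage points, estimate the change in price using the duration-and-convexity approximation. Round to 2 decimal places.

Duration effect: -D_mod·Δy = -8.379 × (+0.0085) = -0.0712215
Convexity effect: ½·C·(Δy)² = 0.5 × 82.4 × (0.0085)² = +0.0029767
ΔP/P ≈ -0.0712215 + 0.0029767 = -0.0682448
ΔP ≈ 119.84 × (-0.0682448) = -8.178456832.

-A$8.18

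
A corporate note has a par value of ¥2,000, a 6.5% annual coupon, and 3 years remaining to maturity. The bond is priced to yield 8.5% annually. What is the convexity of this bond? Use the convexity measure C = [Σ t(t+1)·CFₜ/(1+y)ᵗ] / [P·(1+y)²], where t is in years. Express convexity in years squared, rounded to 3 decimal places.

With y = 0.085:
  t   CF        PV=CF/(1+0.085)^t    t·PV        t(t+1)·PV
  1       130.00       119.8157       119.8157         239.6313
  2       130.00       110.4292       220.8584         662.5751
  3     2,130.00     1,667.5942     5,002.7827      20,011.1310
  Σ                  1,897.8391     5,343.4568      20,913.3375
P = 1,897.8391.
Convexity = Σ t(t+1)·PV / [P·(1+y)²] = 20,913.3375 / (1,897.8391 × 1.177225) = 9.36062.

9.361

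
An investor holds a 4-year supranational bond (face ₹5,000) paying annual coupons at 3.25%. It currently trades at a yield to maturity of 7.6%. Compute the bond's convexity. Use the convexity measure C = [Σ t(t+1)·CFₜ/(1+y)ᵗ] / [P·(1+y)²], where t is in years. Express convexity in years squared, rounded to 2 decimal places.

With y = 0.076:
  t   CF        PV=CF/(1+0.076)^t    t·PV        t(t+1)·PV
  1       162.50       151.0223       151.0223         302.0446
  2       162.50       140.3553       280.7106         842.1318
  3       162.50       130.4417       391.3252       1,565.3008
  4     5,162.50     3,851.3322    15,405.3288      77,026.6438
  Σ                  4,273.1515    16,228.3869      79,736.1209
P = 4,273.1515.
Convexity = Σ t(t+1)·PV / [P·(1+y)²] = 79,736.1209 / (4,273.1515 × 1.157776) = 16.11693.

16.12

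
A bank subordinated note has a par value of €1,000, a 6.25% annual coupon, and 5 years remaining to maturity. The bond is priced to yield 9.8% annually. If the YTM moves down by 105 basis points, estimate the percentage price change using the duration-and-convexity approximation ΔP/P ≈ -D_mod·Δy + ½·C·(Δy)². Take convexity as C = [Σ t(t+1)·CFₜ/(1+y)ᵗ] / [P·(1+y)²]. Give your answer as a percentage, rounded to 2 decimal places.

With y = 0.098:
  t   CF        PV=CF/(1+0.098)^t    t·PV        t(t+1)·PV
  1        62.50        56.9217        56.9217         113.8434
  2        62.50        51.8412       103.6825         311.0474
  3        62.50        47.2142       141.6427         566.5709
  4        62.50        43.0002       172.0009         860.0044
  5     1,062.50       665.7593     3,328.7965      19,972.7788
  Σ                    864.7367     3,803.0442      21,824.2448
P = 864.7367; D_Mac = 4.39792 yrs; D_mod = 4.00539 yrs; C = 20.93393.
Duration effect: -4.00539 × (-0.0105) = +0.042057
Convexity effect: 0.5 × 20.93393 × (-0.0105)² = +0.0011540
ΔP/P ≈ +0.042057 + 0.0011540 = +0.043211 = +4.3211%.

+4.32%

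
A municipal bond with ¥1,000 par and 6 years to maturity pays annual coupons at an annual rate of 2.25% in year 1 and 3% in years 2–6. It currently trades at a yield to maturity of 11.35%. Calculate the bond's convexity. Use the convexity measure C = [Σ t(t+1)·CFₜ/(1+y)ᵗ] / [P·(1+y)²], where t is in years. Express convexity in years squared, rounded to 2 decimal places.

30.15

With y = 0.1135:
  t   CF        PV=CF/(1+0.1135)^t    t·PV        t(t+1)·PV
  1        22.50        20.2066        20.2066          40.4131
  2        30.00        24.1958        48.3917         145.1751
  3        30.00        21.7295        65.1886         260.7545
  4        30.00        19.5146        78.0585         390.2926
  5        30.00        17.5255        87.6274         525.7647
  6     1,030.00       540.3758     3,242.2548      22,695.7839
  Σ                    643.5479     3,541.7277      24,058.1839
P = 643.5479.
Convexity = Σ t(t+1)·PV / [P·(1+y)²] = 24,058.1839 / (643.5479 × 1.239882) = 30.15099.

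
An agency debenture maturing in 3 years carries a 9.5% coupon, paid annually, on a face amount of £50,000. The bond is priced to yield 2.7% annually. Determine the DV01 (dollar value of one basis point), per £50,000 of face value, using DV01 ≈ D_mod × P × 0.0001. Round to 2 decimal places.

Periodic yield y = 0.027.
  t   CF        PV=CF/(1+0.027)^t    t·PV
  1     4,750.00     4,625.1217     4,625.1217
  2     4,750.00     4,503.5265     9,007.0530
  3    54,750.00    50,544.3706   151,633.1117
  Σ                 59,673.0188   165,265.2864
P = 59,673.0188; D_Mac = 2.76951 yrs; D_mod = 2.69670 yrs.
DV01 ≈ 2.69670 × 59,673.0188 × 0.0001 = 16.092043.

£16.09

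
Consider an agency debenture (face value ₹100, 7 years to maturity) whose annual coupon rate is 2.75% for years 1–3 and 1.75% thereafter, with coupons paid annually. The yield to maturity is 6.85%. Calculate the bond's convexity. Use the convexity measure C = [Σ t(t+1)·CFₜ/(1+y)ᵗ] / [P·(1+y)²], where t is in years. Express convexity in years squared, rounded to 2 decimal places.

With y = 0.0685:
  t   CF        PV=CF/(1+0.0685)^t    t·PV        t(t+1)·PV
  1         2.75         2.5737         2.5737           5.1474
  2         2.75         2.4087         4.8174          14.4522
  3         2.75         2.2543         6.7629          27.0514
  4         1.75         1.3426         5.3703          26.8516
  5         1.75         1.2565         6.2825          37.6953
  6         1.75         1.1760         7.0557          49.3901
  7       101.75        63.9901       447.9306       3,583.4451
  Σ                     75.0018       480.7932       3,744.0332
P = 75.0018.
Convexity = Σ t(t+1)·PV / [P·(1+y)²] = 3,744.0332 / (75.0018 × 1.141692) = 43.72389.

43.72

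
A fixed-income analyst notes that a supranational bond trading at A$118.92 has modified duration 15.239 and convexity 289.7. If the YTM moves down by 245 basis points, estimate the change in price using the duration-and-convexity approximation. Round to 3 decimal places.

+A$54.739

Duration effect: -D_mod·Δy = -15.239 × (-0.0245) = +0.3733555
Convexity effect: ½·C·(Δy)² = 0.5 × 289.7 × (-0.0245)² = +0.0869462125
ΔP/P ≈ +0.3733555 + 0.0869462125 = +0.4603017125
ΔP ≈ 118.92 × (+0.4603017125) = +54.7390796505.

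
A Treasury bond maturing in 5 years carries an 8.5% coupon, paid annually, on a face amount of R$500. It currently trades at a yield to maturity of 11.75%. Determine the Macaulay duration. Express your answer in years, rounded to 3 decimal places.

4.224 years

Periodic yield y = 0.1175. Discount each cash flow and weight by its year:
  t   CF        PV=CF/(1+0.1175)^t    t·PV
  1        42.50        38.0313        38.0313
  2        42.50        34.0325        68.0650
  3        42.50        30.4541        91.3624
  4        42.50        27.2520       109.0081
  5       542.50       311.2878     1,556.4389
  Σ                    441.0578     1,862.9058
Price P = Σ PV = 441.0578.
Macaulay duration = Σ(t·PV) / P = 1,862.9058 / 441.0578 = 4.22372 years.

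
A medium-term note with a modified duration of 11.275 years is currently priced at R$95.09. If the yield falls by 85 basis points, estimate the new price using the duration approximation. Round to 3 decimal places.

R$104.203

Duration approximation: ΔP/P ≈ -D_mod · Δy = -11.275 × (-0.0085) = +0.0958375.
New price ≈ 95.09 × (1 + 0.0958375) = 104.203187875.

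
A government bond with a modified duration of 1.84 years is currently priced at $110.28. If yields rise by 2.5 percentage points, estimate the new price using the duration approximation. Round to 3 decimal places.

Duration approximation: ΔP/P ≈ -D_mod · Δy = -1.84 × (+0.025) = -0.046000.
New price ≈ 110.28 × (1 - 0.046000) = 105.20712.

$105.207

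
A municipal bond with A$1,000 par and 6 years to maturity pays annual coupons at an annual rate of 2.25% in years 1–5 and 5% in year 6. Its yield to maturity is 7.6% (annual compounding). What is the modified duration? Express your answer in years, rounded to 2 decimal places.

Periodic yield y = 0.076. First find Macaulay duration:
  t   CF        PV=CF/(1+0.076)^t    t·PV
  1        22.50        20.9108        20.9108
  2        22.50        19.4338        38.8676
  3        22.50        18.0612        54.1835
  4        22.50        16.7855        67.1419
  5        22.50        15.5999        77.9994
  6     1,050.00       676.5746     4,059.4474
  Σ                    767.3657     4,318.5506
P = 767.3657; Macaulay duration = 4,318.5506 / 767.3657 = 5.62776 years.
Modified duration = D_Mac / (1 + y) = 5.62776 / 1.076 = 5.23026 years.

5.23 years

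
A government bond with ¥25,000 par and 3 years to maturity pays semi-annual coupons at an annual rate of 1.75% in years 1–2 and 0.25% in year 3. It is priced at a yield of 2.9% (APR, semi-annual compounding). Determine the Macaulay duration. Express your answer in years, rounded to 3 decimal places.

2.937 years

Periodic yield y = 0.0145. Discount each cash flow and weight by its period:
  t   CF        PV=CF/(1+0.0145)^t    t·PV
  1       218.75       215.6235       215.6235
  2       218.75       212.5416       425.0832
  3       218.75       209.5038       628.5114
  4       218.75       206.5094       826.0377
  5        31.25        29.0797       145.3984
  6    25,031.25    22,959.9125   137,759.4753
  Σ                 23,833.1705   140,000.1295
Price P = Σ PV = 23,833.1705.
Macaulay duration = Σ(t·PV) / P = 140,000.1295 / 23,833.1705 = 5.87417 half-year periods.
In years: 5.87417 / 2 = 2.93709 years.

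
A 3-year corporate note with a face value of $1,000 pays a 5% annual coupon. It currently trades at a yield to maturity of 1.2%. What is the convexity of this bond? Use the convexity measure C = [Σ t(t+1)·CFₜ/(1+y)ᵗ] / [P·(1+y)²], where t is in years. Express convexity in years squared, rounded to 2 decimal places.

With y = 0.012:
  t   CF        PV=CF/(1+0.012)^t    t·PV        t(t+1)·PV
  1        50.00        49.4071        49.4071          98.8142
  2        50.00        48.8213        97.6425         292.9276
  3     1,050.00     1,013.0894     3,039.2681      12,157.0725
  Σ                  1,111.3178     3,186.3178      12,548.8143
P = 1,111.3178.
Convexity = Σ t(t+1)·PV / [P·(1+y)²] = 12,548.8143 / (1,111.3178 × 1.024144) = 11.02563.

11.03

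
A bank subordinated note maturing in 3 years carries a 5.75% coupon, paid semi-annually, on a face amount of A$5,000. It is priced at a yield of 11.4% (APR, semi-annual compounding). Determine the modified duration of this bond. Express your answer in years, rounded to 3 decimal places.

2.629 years

Periodic yield y = 0.057. First find Macaulay duration:
  t   CF        PV=CF/(1+0.057)^t    t·PV
  1       143.75       135.9981       135.9981
  2       143.75       128.6642       257.3285
  3       143.75       121.7259       365.1776
  4       143.75       115.1617       460.6466
  5       143.75       108.9514       544.7571
  6     5,143.75     3,688.3313    22,129.9880
  Σ                  4,298.8326    23,893.8960
P = 4,298.8326; Macaulay duration = 23,893.8960 / 4,298.8326 = 5.55823 half-year periods = 2.77911 years.
Modified duration = D_Mac / (1 + y) = 2.77911 / 1.057 = 2.62925 years.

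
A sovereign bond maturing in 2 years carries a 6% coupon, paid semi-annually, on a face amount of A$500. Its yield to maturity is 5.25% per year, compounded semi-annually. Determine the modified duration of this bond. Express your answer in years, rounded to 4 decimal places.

Periodic yield y = 0.02625. First find Macaulay duration:
  t   CF        PV=CF/(1+0.02625)^t    t·PV
  1        15.00        14.6163        14.6163
  2        15.00        14.2425        28.4849
  3        15.00        13.8782        41.6345
  4       515.00       464.2956     1,857.1823
  Σ                    507.0325     1,941.9180
P = 507.0325; Macaulay duration = 1,941.9180 / 507.0325 = 3.82997 half-year periods = 1.91498 years.
Modified duration = D_Mac / (1 + y) = 1.91498 / 1.02625 = 1.86600 years.

1.8660 years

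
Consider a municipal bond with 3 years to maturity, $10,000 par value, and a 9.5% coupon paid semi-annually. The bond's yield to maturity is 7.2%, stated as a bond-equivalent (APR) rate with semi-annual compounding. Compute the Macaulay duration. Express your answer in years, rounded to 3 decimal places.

2.691 years

Periodic yield y = 0.036. Discount each cash flow and weight by its period:
  t   CF        PV=CF/(1+0.036)^t    t·PV
  1       475.00       458.4942       458.4942
  2       475.00       442.5620       885.1240
  3       475.00       427.1834     1,281.5501
  4       475.00       412.3392     1,649.3567
  5       475.00       398.0108     1,990.0539
  6    10,475.00     8,472.1863    50,833.1180
  Σ                 10,610.7758    57,097.6969
Price P = Σ PV = 10,610.7758.
Macaulay duration = Σ(t·PV) / P = 57,097.6969 / 10,610.7758 = 5.38110 half-year periods.
In years: 5.38110 / 2 = 2.69055 years.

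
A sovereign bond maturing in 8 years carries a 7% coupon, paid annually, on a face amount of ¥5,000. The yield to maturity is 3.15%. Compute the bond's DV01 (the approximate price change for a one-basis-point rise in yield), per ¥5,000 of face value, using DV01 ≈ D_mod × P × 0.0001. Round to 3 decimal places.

Periodic yield y = 0.0315.
  t   CF        PV=CF/(1+0.0315)^t    t·PV
  1       350.00       339.3117       339.3117
  2       350.00       328.9498       657.8995
  3       350.00       318.9043       956.7128
  4       350.00       309.1656     1,236.6623
  5       350.00       299.7243     1,498.6213
  6       350.00       290.5713     1,743.4275
  7       350.00       281.6978     1,971.8844
  8     5,350.00     4,174.4563    33,395.6507
  Σ                  6,342.7809    41,800.1703
P = 6,342.7809; D_Mac = 6.59020 yrs; D_mod = 6.38894 yrs.
DV01 ≈ 6.38894 × 6,342.7809 × 0.0001 = 4.052367.

¥4.052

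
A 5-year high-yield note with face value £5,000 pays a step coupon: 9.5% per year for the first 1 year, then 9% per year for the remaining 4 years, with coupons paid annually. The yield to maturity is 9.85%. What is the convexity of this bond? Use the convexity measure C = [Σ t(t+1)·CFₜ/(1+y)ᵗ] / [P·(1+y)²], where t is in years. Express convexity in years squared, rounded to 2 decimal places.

With y = 0.0985:
  t   CF        PV=CF/(1+0.0985)^t    t·PV        t(t+1)·PV
  1       475.00       432.4078       432.4078         864.8157
  2       450.00       372.9172       745.8344       2,237.5031
  3       450.00       339.4785     1,018.4356       4,073.7425
  4       450.00       309.0383     1,236.1531       6,180.7655
  5     5,450.00     3,407.1888    17,035.9439     102,215.6632
  Σ                  4,861.0306    20,468.7748     115,572.4899
P = 4,861.0306.
Convexity = Σ t(t+1)·PV / [P·(1+y)²] = 115,572.4899 / (4,861.0306 × 1.206702) = 19.70271.

19.70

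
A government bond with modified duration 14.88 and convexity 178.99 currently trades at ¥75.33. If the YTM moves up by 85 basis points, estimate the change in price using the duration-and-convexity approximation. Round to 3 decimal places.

-¥9.041

Duration effect: -D_mod·Δy = -14.88 × (+0.0085) = -0.126480
Convexity effect: ½·C·(Δy)² = 0.5 × 178.99 × (0.0085)² = +0.00646601375
ΔP/P ≈ -0.126480 + 0.00646601375 = -0.12001398625
ΔP ≈ 75.33 × (-0.12001398625) = -9.0406535842125.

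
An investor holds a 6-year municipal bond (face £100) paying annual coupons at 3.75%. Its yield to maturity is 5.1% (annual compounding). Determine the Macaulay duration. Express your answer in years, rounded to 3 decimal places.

5.461 years

Periodic yield y = 0.051. Discount each cash flow and weight by its year:
  t   CF        PV=CF/(1+0.051)^t    t·PV
  1         3.75         3.5680         3.5680
  2         3.75         3.3949         6.7898
  3         3.75         3.2302         9.6905
  4         3.75         3.0734        12.2936
  5         3.75         2.9243        14.6214
  6       103.75        76.9789       461.8735
  Σ                     93.1697       508.8368
Price P = Σ PV = 93.1697.
Macaulay duration = Σ(t·PV) / P = 508.8368 / 93.1697 = 5.46140 years.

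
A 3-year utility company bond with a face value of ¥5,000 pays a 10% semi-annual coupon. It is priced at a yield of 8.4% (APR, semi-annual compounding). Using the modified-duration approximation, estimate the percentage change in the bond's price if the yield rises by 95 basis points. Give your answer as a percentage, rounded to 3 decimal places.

Periodic yield y = 0.042. Modified duration first:
  t   CF        PV=CF/(1+0.042)^t    t·PV
  1       250.00       239.9232       239.9232
  2       250.00       230.2526       460.5052
  3       250.00       220.9718       662.9154
  4       250.00       212.0651       848.2603
  5       250.00       203.5173     1,017.5867
  6     5,250.00     4,101.5970    24,609.5822
  Σ                  5,208.3271    27,838.7730
P = 5,208.3271; D_Mac = 5.34505 half-year periods = 2.67253 yrs; D_mod = 2.67253/(1+0.042) = 2.56480 yrs.
ΔP/P ≈ -D_mod · Δy = -2.56480 × (+0.0095) = -0.024366 = -2.4366%.

-2.437%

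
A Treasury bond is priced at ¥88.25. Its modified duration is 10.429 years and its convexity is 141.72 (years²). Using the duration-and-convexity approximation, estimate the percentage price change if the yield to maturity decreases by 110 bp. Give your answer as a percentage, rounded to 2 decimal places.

+12.33%

Duration effect: -D_mod·Δy = -10.429 × (-0.011) = +0.114719
Convexity effect: ½·C·(Δy)² = 0.5 × 141.72 × (-0.011)² = +0.00857406
ΔP/P ≈ +0.114719 + 0.00857406 = +0.12329306
= +12.329306%.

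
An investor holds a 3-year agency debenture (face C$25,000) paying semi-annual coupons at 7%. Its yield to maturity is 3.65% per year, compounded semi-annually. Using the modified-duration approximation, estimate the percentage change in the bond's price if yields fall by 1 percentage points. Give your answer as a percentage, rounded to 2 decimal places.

+2.72%

Periodic yield y = 0.01825. Modified duration first:
  t   CF        PV=CF/(1+0.01825)^t    t·PV
  1       875.00       859.3175       859.3175
  2       875.00       843.9160     1,687.8320
  3       875.00       828.7906     2,486.3717
  4       875.00       813.9362     3,255.7449
  5       875.00       799.3481     3,996.7406
  6    25,875.00    23,214.2066   139,285.2398
  Σ                 27,359.5150   151,571.2465
P = 27,359.5150; D_Mac = 5.53998 half-year periods = 2.76999 yrs; D_mod = 2.76999/(1+0.01825) = 2.72035 yrs.
ΔP/P ≈ -D_mod · Δy = -2.72035 × (-0.01) = +0.027203 = +2.7203%.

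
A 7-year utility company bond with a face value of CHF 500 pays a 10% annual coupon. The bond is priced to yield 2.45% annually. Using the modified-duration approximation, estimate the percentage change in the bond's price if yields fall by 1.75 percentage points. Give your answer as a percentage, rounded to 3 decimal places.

+9.684%

Periodic yield y = 0.0245. Modified duration first:
  t   CF        PV=CF/(1+0.0245)^t    t·PV
  1        50.00        48.8043        48.8043
  2        50.00        47.6372        95.2744
  3        50.00        46.4980       139.4939
  4        50.00        45.3860       181.5441
  5        50.00        44.3007       221.5033
  6        50.00        43.2412       259.4475
  7       550.00       464.2789     3,249.9523
  Σ                    740.1463     4,196.0198
P = 740.1463; D_Mac = 5.66918 yrs; D_mod = 5.66918/(1+0.0245) = 5.53360 yrs.
ΔP/P ≈ -D_mod · Δy = -5.53360 × (-0.0175) = +0.096838 = +9.6838%.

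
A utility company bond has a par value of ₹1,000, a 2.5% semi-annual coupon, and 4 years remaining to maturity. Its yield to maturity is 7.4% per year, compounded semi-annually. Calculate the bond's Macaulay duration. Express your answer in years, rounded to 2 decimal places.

Periodic yield y = 0.037. Discount each cash flow and weight by its period:
  t   CF        PV=CF/(1+0.037)^t    t·PV
  1        12.50        12.0540        12.0540
  2        12.50        11.6239        23.2478
  3        12.50        11.2092        33.6275
  4        12.50        10.8092        43.2369
  5        12.50        10.4236        52.1178
  6        12.50        10.0517        60.3099
  7        12.50         9.6930        67.8511
  8     1,012.50       757.1205     6,056.9637
  Σ                    832.9850     6,349.4088
Price P = Σ PV = 832.9850.
Macaulay duration = Σ(t·PV) / P = 6,349.4088 / 832.9850 = 7.62248 half-year periods.
In years: 7.62248 / 2 = 3.81124 years.

3.81 years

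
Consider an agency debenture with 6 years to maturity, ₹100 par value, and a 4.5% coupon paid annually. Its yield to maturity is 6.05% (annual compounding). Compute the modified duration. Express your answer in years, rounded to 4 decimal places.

5.0554 years

Periodic yield y = 0.0605. First find Macaulay duration:
  t   CF        PV=CF/(1+0.0605)^t    t·PV
  1         4.50         4.2433         4.2433
  2         4.50         4.0012         8.0024
  3         4.50         3.7729        11.3188
  4         4.50         3.5577        14.2308
  5         4.50         3.3547        16.7737
  6       104.50        73.4602       440.7613
  Σ                     92.3901       495.3304
P = 92.3901; Macaulay duration = 495.3304 / 92.3901 = 5.36129 years.
Modified duration = D_Mac / (1 + y) = 5.36129 / 1.0605 = 5.05544 years.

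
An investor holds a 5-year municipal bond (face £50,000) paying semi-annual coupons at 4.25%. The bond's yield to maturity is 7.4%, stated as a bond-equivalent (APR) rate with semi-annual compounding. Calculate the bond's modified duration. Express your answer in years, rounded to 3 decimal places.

Periodic yield y = 0.037. First find Macaulay duration:
  t   CF        PV=CF/(1+0.037)^t    t·PV
  1     1,062.50     1,024.5902     1,024.5902
  2     1,062.50       988.0329     1,976.0659
  3     1,062.50       952.7801     2,858.3402
  4     1,062.50       918.7850     3,675.1401
  5     1,062.50       886.0029     4,430.0146
  6     1,062.50       854.3905     5,126.3429
  7     1,062.50       823.9060     5,767.3417
  8     1,062.50       794.5091     6,356.0730
  9     1,062.50       766.1612     6,895.4504
  10   51,062.50    35,507.0433   355,070.4332
  Σ                 43,516.2012   393,179.7923
P = 43,516.2012; Macaulay duration = 393,179.7923 / 43,516.2012 = 9.03525 half-year periods = 4.51763 years.
Modified duration = D_Mac / (1 + y) = 4.51763 / 1.037 = 4.35644 years.

4.356 years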